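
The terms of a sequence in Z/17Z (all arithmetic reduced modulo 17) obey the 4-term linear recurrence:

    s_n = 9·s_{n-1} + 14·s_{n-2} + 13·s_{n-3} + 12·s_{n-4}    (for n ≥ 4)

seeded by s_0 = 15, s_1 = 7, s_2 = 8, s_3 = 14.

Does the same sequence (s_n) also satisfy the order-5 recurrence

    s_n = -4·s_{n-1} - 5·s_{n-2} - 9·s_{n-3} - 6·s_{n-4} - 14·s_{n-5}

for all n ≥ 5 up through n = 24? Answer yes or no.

yes

Terms s_0..s_24: 15, 7, 8, 14, 16, 1, 1, 8, 2, 2, 9, 10, 11, 6, 4, 9, 7, 7, 3, 1, 5, 12, 6, 10, 16
n=5: candidate gives 1, actual s_5 = 1 ✓
n=6: candidate gives 1, actual s_6 = 1 ✓
n=7: candidate gives 8, actual s_7 = 8 ✓
n=8: candidate gives 2, actual s_8 = 2 ✓
n=9: candidate gives 2, actual s_9 = 2 ✓
n=10: candidate gives 9, actual s_10 = 9 ✓
n=11: candidate gives 10, actual s_11 = 10 ✓
n=12: candidate gives 11, actual s_12 = 11 ✓
n=13: candidate gives 6, actual s_13 = 6 ✓
n=14: candidate gives 4, actual s_14 = 4 ✓
n=15: candidate gives 9, actual s_15 = 9 ✓
n=16: candidate gives 7, actual s_16 = 7 ✓
n=17: candidate gives 7, actual s_17 = 7 ✓
n=18: candidate gives 3, actual s_18 = 3 ✓
n=19: candidate gives 1, actual s_19 = 1 ✓
n=20: candidate gives 5, actual s_20 = 5 ✓
n=21: candidate gives 12, actual s_21 = 12 ✓
n=22: candidate gives 6, actual s_22 = 6 ✓
n=23: candidate gives 10, actual s_23 = 10 ✓
n=24: candidate gives 16, actual s_24 = 16 ✓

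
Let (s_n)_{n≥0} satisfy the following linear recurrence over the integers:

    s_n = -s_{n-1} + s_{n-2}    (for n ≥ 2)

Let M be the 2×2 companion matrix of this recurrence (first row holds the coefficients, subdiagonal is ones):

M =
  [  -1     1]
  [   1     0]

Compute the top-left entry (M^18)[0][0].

(M^18)[0][0] is the top entry after applying M 18 times to the unit state (1, 0). Equivalently it is h_{19} for the auxiliary sequence (h_n) obeying the same recurrence with h_1 = 1 and h_i = 0 for 0 ≤ i < 1:
h_2 = -1·1 + 1·0 = -1
h_3 = -1·-1 + 1·1 = 2
h_4 = -1·2 + 1·-1 = -3
h_5 = -1·-3 + 1·2 = 5
h_6 = -1·5 + 1·-3 = -8
h_7 = -1·-8 + 1·5 = 13
h_8 = -1·13 + 1·-8 = -21
h_9 = -1·-21 + 1·13 = 34
h_10 = -1·34 + 1·-21 = -55
h_11 = -1·-55 + 1·34 = 89
h_12 = -1·89 + 1·-55 = -144
h_13 = -1·-144 + 1·89 = 233
h_14 = -1·233 + 1·-144 = -377
h_15 = -1·-377 + 1·233 = 610
h_16 = -1·610 + 1·-377 = -987
h_17 = -1·-987 + 1·610 = 1597
h_18 = -1·1597 + 1·-987 = -2584
h_19 = -1·-2584 + 1·1597 = 4181

4181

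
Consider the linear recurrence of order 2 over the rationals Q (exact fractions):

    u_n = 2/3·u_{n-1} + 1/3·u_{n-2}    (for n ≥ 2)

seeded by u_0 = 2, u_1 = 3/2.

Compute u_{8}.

u_2 = 2/3·3/2 + 1/3·2 = 5/3
u_3 = 2/3·5/3 + 1/3·3/2 = 29/18
u_4 = 2/3·29/18 + 1/3·5/3 = 44/27
u_5 = 2/3·44/27 + 1/3·29/18 = 263/162
u_6 = 2/3·263/162 + 1/3·44/27 = 395/243
u_7 = 2/3·395/243 + 1/3·263/162 = 2369/1458
u_8 = 2/3·2369/1458 + 1/3·395/243 = 3554/2187

3554/2187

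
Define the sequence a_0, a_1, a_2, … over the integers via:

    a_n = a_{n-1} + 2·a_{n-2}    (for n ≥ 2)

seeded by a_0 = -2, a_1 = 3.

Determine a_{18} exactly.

87379

a_2 = 1·3 + 2·-2 = -1
a_3 = 1·-1 + 2·3 = 5
a_4 = 1·5 + 2·-1 = 3
a_5 = 1·3 + 2·5 = 13
a_6 = 1·13 + 2·3 = 19
a_7 = 1·19 + 2·13 = 45
a_8 = 1·45 + 2·19 = 83
a_9 = 1·83 + 2·45 = 173
a_10 = 1·173 + 2·83 = 339
a_11 = 1·339 + 2·173 = 685
a_12 = 1·685 + 2·339 = 1363
a_13 = 1·1363 + 2·685 = 2733
a_14 = 1·2733 + 2·1363 = 5459
a_15 = 1·5459 + 2·2733 = 10925
a_16 = 1·10925 + 2·5459 = 21843
a_17 = 1·21843 + 2·10925 = 43693
a_18 = 1·43693 + 2·21843 = 87379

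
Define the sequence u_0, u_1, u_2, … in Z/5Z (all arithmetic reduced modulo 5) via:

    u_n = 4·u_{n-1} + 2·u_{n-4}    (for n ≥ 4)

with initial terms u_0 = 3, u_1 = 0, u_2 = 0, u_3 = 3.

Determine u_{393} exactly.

u_4 = 4·3 + 0·0 + 0·0 + 2·3 = 3
u_5 = 4·3 + 0·3 + 0·0 + 2·0 = 2
u_6 = 4·2 + 0·3 + 0·3 + 2·0 = 3
u_7 = 4·3 + 0·2 + 0·3 + 2·3 = 3
u_8 = 4·3 + 0·3 + 0·2 + 2·3 = 3
u_9 = 4·3 + 0·3 + 0·3 + 2·2 = 1
u_10 = 4·1 + 0·3 + 0·3 + 2·3 = 0
u_11 = 4·0 + 0·1 + 0·3 + 2·3 = 1
u_12 = 4·1 + 0·0 + 0·1 + 2·3 = 0
u_13 = 4·0 + 0·1 + 0·0 + 2·1 = 2
u_14 = 4·2 + 0·0 + 0·1 + 2·0 = 3
u_15 = 4·3 + 0·2 + 0·0 + 2·1 = 4
u_16 = 4·4 + 0·3 + 0·2 + 2·0 = 1
u_17 = 4·1 + 0·4 + 0·3 + 2·2 = 3
u_18 = 4·3 + 0·1 + 0·4 + 2·3 = 3
u_19 = 4·3 + 0·3 + 0·1 + 2·4 = 0
u_20 = 4·0 + 0·3 + 0·3 + 2·1 = 2
u_21 = 4·2 + 0·0 + 0·3 + 2·3 = 4
u_22 = 4·4 + 0·2 + 0·0 + 2·3 = 2
u_23 = 4·2 + 0·4 + 0·2 + 2·0 = 3
u_24 = 4·3 + 0·2 + 0·4 + 2·2 = 1
u_25 = 4·1 + 0·3 + 0·2 + 2·4 = 2
u_26 = 4·2 + 0·1 + 0·3 + 2·2 = 2
u_27 = 4·2 + 0·2 + 0·1 + 2·3 = 4
u_28 = 4·4 + 0·2 + 0·2 + 2·1 = 3
u_29 = 4·3 + 0·4 + 0·2 + 2·2 = 1
u_30 = 4·1 + 0·3 + 0·4 + 2·2 = 3
u_31 = 4·3 + 0·1 + 0·3 + 2·4 = 0
u_32 = 4·0 + 0·3 + 0·1 + 2·3 = 1
u_33 = 4·1 + 0·0 + 0·3 + 2·1 = 1
u_34 = 4·1 + 0·1 + 0·0 + 2·3 = 0
u_35 = 4·0 + 0·1 + 0·1 + 2·0 = 0
u_36 = 4·0 + 0·0 + 0·1 + 2·1 = 2
u_37 = 4·2 + 0·0 + 0·0 + 2·1 = 0
u_38 = 4·0 + 0·2 + 0·0 + 2·0 = 0
u_39 = 4·0 + 0·0 + 0·2 + 2·0 = 0
u_40 = 4·0 + 0·0 + 0·0 + 2·2 = 4
u_41 = 4·4 + 0·0 + 0·0 + 2·0 = 1
u_42 = 4·1 + 0·4 + 0·0 + 2·0 = 4
u_43 = 4·4 + 0·1 + 0·4 + 2·0 = 1
u_44 = 4·1 + 0·4 + 0·1 + 2·4 = 2
u_45 = 4·2 + 0·1 + 0·4 + 2·1 = 0
u_46 = 4·0 + 0·2 + 0·1 + 2·4 = 3
u_47 = 4·3 + 0·0 + 0·2 + 2·1 = 4
u_48 = 4·4 + 0·3 + 0·0 + 2·2 = 0
u_49 = 4·0 + 0·4 + 0·3 + 2·0 = 0
u_50 = 4·0 + 0·0 + 0·4 + 2·3 = 1
u_51 = 4·1 + 0·0 + 0·0 + 2·4 = 2
u_52 = 4·2 + 0·1 + 0·0 + 2·0 = 3
u_53 = 4·3 + 0·2 + 0·1 + 2·0 = 2
u_54 = 4·2 + 0·3 + 0·2 + 2·1 = 0
u_55 = 4·0 + 0·2 + 0·3 + 2·2 = 4
u_56 = 4·4 + 0·0 + 0·2 + 2·3 = 2
u_57 = 4·2 + 0·4 + 0·0 + 2·2 = 2
u_58 = 4·2 + 0·2 + 0·4 + 2·0 = 3
u_59 = 4·3 + 0·2 + 0·2 + 2·4 = 0
u_60 = 4·0 + 0·3 + 0·2 + 2·2 = 4
u_61 = 4·4 + 0·0 + 0·3 + 2·2 = 0
u_62 = 4·0 + 0·4 + 0·0 + 2·3 = 1
u_63 = 4·1 + 0·0 + 0·4 + 2·0 = 4
u_64 = 4·4 + 0·1 + 0·0 + 2·4 = 4
u_65 = 4·4 + 0·4 + 0·1 + 2·0 = 1
u_66 = 4·1 + 0·4 + 0·4 + 2·1 = 1
u_67 = 4·1 + 0·1 + 0·4 + 2·4 = 2
u_68 = 4·2 + 0·1 + 0·1 + 2·4 = 1
u_69 = 4·1 + 0·2 + 0·1 + 2·1 = 1
u_70 = 4·1 + 0·1 + 0·2 + 2·1 = 1
u_71 = 4·1 + 0·1 + 0·1 + 2·2 = 3
u_72 = 4·3 + 0·1 + 0·1 + 2·1 = 4
u_73 = 4·4 + 0·3 + 0·1 + 2·1 = 3
u_74 = 4·3 + 0·4 + 0·3 + 2·1 = 4
u_75 = 4·4 + 0·3 + 0·4 + 2·3 = 2
u_76 = 4·2 + 0·4 + 0·3 + 2·4 = 1
u_77 = 4·1 + 0·2 + 0·4 + 2·3 = 0
u_78 = 4·0 + 0·1 + 0·2 + 2·4 = 3
u_79 = 4·3 + 0·0 + 0·1 + 2·2 = 1
u_80 = 4·1 + 0·3 + 0·0 + 2·1 = 1
u_81 = 4·1 + 0·1 + 0·3 + 2·0 = 4
u_82 = 4·4 + 0·1 + 0·1 + 2·3 = 2
u_83 = 4·2 + 0·4 + 0·1 + 2·1 = 0
u_84 = 4·0 + 0·2 + 0·4 + 2·1 = 2
u_85 = 4·2 + 0·0 + 0·2 + 2·4 = 1
u_86 = 4·1 + 0·2 + 0·0 + 2·2 = 3
u_87 = 4·3 + 0·1 + 0·2 + 2·0 = 2
u_88 = 4·2 + 0·3 + 0·1 + 2·2 = 2
u_89 = 4·2 + 0·2 + 0·3 + 2·1 = 0
u_90 = 4·0 + 0·2 + 0·2 + 2·3 = 1
u_91 = 4·1 + 0·0 + 0·2 + 2·2 = 3
u_92 = 4·3 + 0·1 + 0·0 + 2·2 = 1
u_93 = 4·1 + 0·3 + 0·1 + 2·0 = 4
u_94 = 4·4 + 0·1 + 0·3 + 2·1 = 3
u_95 = 4·3 + 0·4 + 0·1 + 2·3 = 3
u_96 = 4·3 + 0·3 + 0·4 + 2·1 = 4
u_97 = 4·4 + 0·3 + 0·3 + 2·4 = 4
u_98 = 4·4 + 0·4 + 0·3 + 2·3 = 2
u_99 = 4·2 + 0·4 + 0·4 + 2·3 = 4
u_100 = 4·4 + 0·2 + 0·4 + 2·4 = 4
u_101 = 4·4 + 0·4 + 0·2 + 2·4 = 4
u_102 = 4·4 + 0·4 + 0·4 + 2·2 = 0
u_103 = 4·0 + 0·4 + 0·4 + 2·4 = 3
u_104 = 4·3 + 0·0 + 0·4 + 2·4 = 0
u_105 = 4·0 + 0·3 + 0·0 + 2·4 = 3
u_106 = 4·3 + 0·0 + 0·3 + 2·0 = 2
u_107 = 4·2 + 0·3 + 0·0 + 2·3 = 4
u_108 = 4·4 + 0·2 + 0·3 + 2·0 = 1
u_109 = 4·1 + 0·4 + 0·2 + 2·3 = 0
u_110 = 4·0 + 0·1 + 0·4 + 2·2 = 4
u_111 = 4·4 + 0·0 + 0·1 + 2·4 = 4
u_112 = 4·4 + 0·4 + 0·0 + 2·1 = 3
u_113 = 4·3 + 0·4 + 0·4 + 2·0 = 2
u_114 = 4·2 + 0·3 + 0·4 + 2·4 = 1
u_115 = 4·1 + 0·2 + 0·3 + 2·4 = 2
u_116 = 4·2 + 0·1 + 0·2 + 2·3 = 4
u_117 = 4·4 + 0·2 + 0·1 + 2·2 = 0
u_118 = 4·0 + 0·4 + 0·2 + 2·1 = 2
u_119 = 4·2 + 0·0 + 0·4 + 2·2 = 2
u_120 = 4·2 + 0·2 + 0·0 + 2·4 = 1
u_121 = 4·1 + 0·2 + 0·2 + 2·0 = 4
u_122 = 4·4 + 0·1 + 0·2 + 2·2 = 0
u_123 = 4·0 + 0·4 + 0·1 + 2·2 = 4
u_124 = 4·4 + 0·0 + 0·4 + 2·1 = 3
u_125 = 4·3 + 0·4 + 0·0 + 2·4 = 0
u_126 = 4·0 + 0·3 + 0·4 + 2·0 = 0
u_127 = 4·0 + 0·0 + 0·3 + 2·4 = 3
(u_124, u_125, u_126, u_127) = (3, 0, 0, 3) = (u_0, u_1, u_2, u_3), so the sequence has period 124.
393 ≡ 21 (mod 124), hence u_393 = u_21 = 4.

4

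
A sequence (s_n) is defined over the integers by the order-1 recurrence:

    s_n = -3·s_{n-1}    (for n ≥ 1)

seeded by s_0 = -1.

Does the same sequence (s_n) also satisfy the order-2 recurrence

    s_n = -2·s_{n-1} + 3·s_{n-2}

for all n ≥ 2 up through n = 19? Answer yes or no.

Terms s_0..s_19: -1, 3, -9, 27, -81, 243, -729, 2187, -6561, 19683, -59049, 177147, -531441, 1594323, -4782969, 14348907, -43046721, 129140163, -387420489, 1162261467
n=2: candidate gives -9, actual s_2 = -9 ✓
n=3: candidate gives 27, actual s_3 = 27 ✓
n=4: candidate gives -81, actual s_4 = -81 ✓
n=5: candidate gives 243, actual s_5 = 243 ✓
n=6: candidate gives -729, actual s_6 = -729 ✓
n=7: candidate gives 2187, actual s_7 = 2187 ✓
n=8: candidate gives -6561, actual s_8 = -6561 ✓
n=9: candidate gives 19683, actual s_9 = 19683 ✓
n=10: candidate gives -59049, actual s_10 = -59049 ✓
n=11: candidate gives 177147, actual s_11 = 177147 ✓
n=12: candidate gives -531441, actual s_12 = -531441 ✓
n=13: candidate gives 1594323, actual s_13 = 1594323 ✓
n=14: candidate gives -4782969, actual s_14 = -4782969 ✓
n=15: candidate gives 14348907, actual s_15 = 14348907 ✓
n=16: candidate gives -43046721, actual s_16 = -43046721 ✓
n=17: candidate gives 129140163, actual s_17 = 129140163 ✓
n=18: candidate gives -387420489, actual s_18 = -387420489 ✓
n=19: candidate gives 1162261467, actual s_19 = 1162261467 ✓

yes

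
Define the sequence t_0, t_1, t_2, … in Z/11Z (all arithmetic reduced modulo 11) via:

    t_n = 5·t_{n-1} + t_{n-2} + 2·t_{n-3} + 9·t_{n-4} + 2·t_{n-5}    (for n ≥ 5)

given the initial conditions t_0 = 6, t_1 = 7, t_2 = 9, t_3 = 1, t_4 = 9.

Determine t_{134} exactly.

10

t_5 = 5·9 + 1·1 + 2·9 + 9·7 + 2·6 = 7
t_6 = 5·7 + 1·9 + 2·1 + 9·9 + 2·7 = 9
t_7 = 5·9 + 1·7 + 2·9 + 9·1 + 2·9 = 9
t_8 = 5·9 + 1·9 + 2·7 + 9·9 + 2·1 = 8
t_9 = 5·8 + 1·9 + 2·9 + 9·7 + 2·9 = 5
t_10 = 5·5 + 1·8 + 2·9 + 9·9 + 2·7 = 3
Continuing the recurrence:
  t_11 = 3;  t_12 = 8;  t_13 = 0;  t_14 = 7;  t_15 = 7;  t_16 = 10
  t_17 = 10;  t_18 = 5;  t_19 = 0;  t_20 = 8;  t_21 = 6;  t_22 = 4
  t_23 = 8;  t_24 = 7;  t_25 = 0;  t_26 = 5;  t_27 = 9;  t_28 = 8
  t_29 = 7;  t_30 = 7;  t_31 = 6;  t_32 = 9;  t_33 = 1;  t_34 = 4
  t_35 = 8;  t_36 = 7;  t_37 = 1;  t_38 = 0;  t_39 = 7;  t_40 = 6
  t_41 = 5;  t_42 = 3;  t_43 = 7;  t_44 = 6;  t_45 = 1;  t_46 = 7
  t_47 = 7;  t_48 = 2;  t_49 = 8;  t_50 = 0;  t_51 = 1;  t_52 = 9
  t_53 = 1;  t_54 = 10;  t_55 = 1;  t_56 = 1;  t_57 = 9;  t_58 = 8
  t_59 = 3;  t_60 = 8;  t_61 = 10;  t_62 = 0;  t_63 = 3;  t_64 = 3
  t_65 = 3;  t_66 = 0;  t_67 = 3;  t_68 = 10;  t_69 = 9;  t_70 = 1
  t_71 = 6;  t_72 = 2;  t_73 = 9;  t_74 = 9;  t_75 = 4;  t_76 = 0
  t_77 = 8;  t_78 = 4;  t_79 = 5;  t_80 = 9;  t_81 = 9;  t_82 = 6
  t_83 = 0;  t_84 = 5;  t_85 = 4;  t_86 = 9;  t_87 = 5;  t_88 = 10
  t_89 = 9;  t_90 = 0;  t_91 = 4;  t_92 = 6;  t_93 = 3;  t_94 = 3
  t_95 = 0;  t_96 = 5;  t_97 = 4;  t_98 = 3;  t_99 = 2;  t_100 = 0
  t_101 = 10;  t_102 = 1;  t_103 = 6;  t_104 = 0;  t_105 = 10;  t_106 = 3
  t_107 = 4;  t_108 = 0;  t_109 = 1;  t_110 = 5;  t_111 = 2;  t_112 = 3
  t_113 = 3;  t_114 = 3;  t_115 = 8;  t_116 = 3;  t_117 = 7;  t_118 = 10
  t_119 = 9;  t_120 = 2;  t_121 = 9;  t_122 = 4;  t_123 = 2;  t_124 = 2
  t_125 = 6;  t_126 = 2;  t_127 = 2;  t_128 = 2;  t_129 = 8;  t_130 = 10
  t_131 = 7;  t_132 = 6
t_133 = 5·6 + 1·7 + 2·10 + 9·8 + 2·2 = 1
t_134 = 5·1 + 1·6 + 2·7 + 9·10 + 2·8 = 10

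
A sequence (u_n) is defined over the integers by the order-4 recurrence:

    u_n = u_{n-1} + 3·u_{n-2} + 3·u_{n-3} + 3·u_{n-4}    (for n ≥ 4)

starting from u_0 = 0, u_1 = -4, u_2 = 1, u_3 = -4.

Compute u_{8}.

-622

u_4 = 1·-4 + 3·1 + 3·-4 + 3·0 = -13
u_5 = 1·-13 + 3·-4 + 3·1 + 3·-4 = -34
u_6 = 1·-34 + 3·-13 + 3·-4 + 3·1 = -82
u_7 = 1·-82 + 3·-34 + 3·-13 + 3·-4 = -235
u_8 = 1·-235 + 3·-82 + 3·-34 + 3·-13 = -622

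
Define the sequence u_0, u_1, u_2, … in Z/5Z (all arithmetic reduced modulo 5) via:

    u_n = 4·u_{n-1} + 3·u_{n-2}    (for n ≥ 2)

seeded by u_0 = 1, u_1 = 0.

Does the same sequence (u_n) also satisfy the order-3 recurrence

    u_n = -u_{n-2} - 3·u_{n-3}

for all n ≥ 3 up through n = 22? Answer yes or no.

yes

Terms u_0..u_22: 1, 0, 3, 2, 2, 4, 2, 0, 1, 4, 4, 3, 4, 0, 2, 3, 3, 1, 3, 0, 4, 1, 1
n=3: candidate gives 2, actual u_3 = 2 ✓
n=4: candidate gives 2, actual u_4 = 2 ✓
n=5: candidate gives 4, actual u_5 = 4 ✓
n=6: candidate gives 2, actual u_6 = 2 ✓
n=7: candidate gives 0, actual u_7 = 0 ✓
n=8: candidate gives 1, actual u_8 = 1 ✓
n=9: candidate gives 4, actual u_9 = 4 ✓
n=10: candidate gives 4, actual u_10 = 4 ✓
n=11: candidate gives 3, actual u_11 = 3 ✓
n=12: candidate gives 4, actual u_12 = 4 ✓
n=13: candidate gives 0, actual u_13 = 0 ✓
n=14: candidate gives 2, actual u_14 = 2 ✓
n=15: candidate gives 3, actual u_15 = 3 ✓
n=16: candidate gives 3, actual u_16 = 3 ✓
n=17: candidate gives 1, actual u_17 = 1 ✓
n=18: candidate gives 3, actual u_18 = 3 ✓
n=19: candidate gives 0, actual u_19 = 0 ✓
n=20: candidate gives 4, actual u_20 = 4 ✓
n=21: candidate gives 1, actual u_21 = 1 ✓
n=22: candidate gives 1, actual u_22 = 1 ✓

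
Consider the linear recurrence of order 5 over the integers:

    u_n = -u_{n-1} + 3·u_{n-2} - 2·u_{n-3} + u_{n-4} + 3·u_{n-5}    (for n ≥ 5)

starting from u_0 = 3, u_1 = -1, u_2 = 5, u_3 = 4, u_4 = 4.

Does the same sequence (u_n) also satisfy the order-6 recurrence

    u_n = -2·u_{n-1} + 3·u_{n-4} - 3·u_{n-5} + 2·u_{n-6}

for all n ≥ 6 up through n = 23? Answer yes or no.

no

Terms u_0..u_23: 3, -1, 5, 4, 4, 6, 0, 29, -25, 130, -245, 714, -1647, 4334, -10558, 26833, -66680, 167688, -418950, 1050533, -2628940, 6586087, -16489859, 41299683
n=6: candidate gives 12, actual u_6 = 0 ✗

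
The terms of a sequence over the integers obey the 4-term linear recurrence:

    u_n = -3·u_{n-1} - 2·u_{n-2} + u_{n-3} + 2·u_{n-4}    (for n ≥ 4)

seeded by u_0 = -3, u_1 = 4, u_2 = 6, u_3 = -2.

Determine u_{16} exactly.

u_4 = -3·-2 + -2·6 + 1·4 + 2·-3 = -8
u_5 = -3·-8 + -2·-2 + 1·6 + 2·4 = 42
u_6 = -3·42 + -2·-8 + 1·-2 + 2·6 = -100
u_7 = -3·-100 + -2·42 + 1·-8 + 2·-2 = 204
u_8 = -3·204 + -2·-100 + 1·42 + 2·-8 = -386
u_9 = -3·-386 + -2·204 + 1·-100 + 2·42 = 734
u_10 = -3·734 + -2·-386 + 1·204 + 2·-100 = -1426
u_11 = -3·-1426 + -2·734 + 1·-386 + 2·204 = 2832
u_12 = -3·2832 + -2·-1426 + 1·734 + 2·-386 = -5682
u_13 = -3·-5682 + -2·2832 + 1·-1426 + 2·734 = 11424
u_14 = -3·11424 + -2·-5682 + 1·2832 + 2·-1426 = -22928
u_15 = -3·-22928 + -2·11424 + 1·-5682 + 2·2832 = 45918
u_16 = -3·45918 + -2·-22928 + 1·11424 + 2·-5682 = -91838

-91838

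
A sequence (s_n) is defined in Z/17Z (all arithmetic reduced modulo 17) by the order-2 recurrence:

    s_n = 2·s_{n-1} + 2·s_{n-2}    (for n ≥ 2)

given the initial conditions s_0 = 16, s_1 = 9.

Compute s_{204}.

3

s_2 = 2·9 + 2·16 = 16
s_3 = 2·16 + 2·9 = 16
s_4 = 2·16 + 2·16 = 13
s_5 = 2·13 + 2·16 = 7
s_6 = 2·7 + 2·13 = 6
s_7 = 2·6 + 2·7 = 9
Continuing the recurrence:
  s_8 = 13;  s_9 = 10;  s_10 = 12;  s_11 = 10;  s_12 = 10;  s_13 = 6
  s_14 = 15;  s_15 = 8;  s_16 = 12;  s_17 = 6;  s_18 = 2;  s_19 = 16
  s_20 = 2;  s_21 = 2;  s_22 = 8;  s_23 = 3;  s_24 = 5;  s_25 = 16
  s_26 = 8;  s_27 = 14;  s_28 = 10;  s_29 = 14;  s_30 = 14;  s_31 = 5
  s_32 = 4;  s_33 = 1;  s_34 = 10;  s_35 = 5;  s_36 = 13;  s_37 = 2
  s_38 = 13;  s_39 = 13;  s_40 = 1;  s_41 = 11;  s_42 = 7;  s_43 = 2
  s_44 = 1;  s_45 = 6;  s_46 = 14;  s_47 = 6;  s_48 = 6;  s_49 = 7
  s_50 = 9;  s_51 = 15;  s_52 = 14;  s_53 = 7;  s_54 = 8;  s_55 = 13
  s_56 = 8;  s_57 = 8;  s_58 = 15;  s_59 = 12;  s_60 = 3;  s_61 = 13
  s_62 = 15;  s_63 = 5;  s_64 = 6;  s_65 = 5;  s_66 = 5;  s_67 = 3
  s_68 = 16;  s_69 = 4;  s_70 = 6;  s_71 = 3;  s_72 = 1;  s_73 = 8
  s_74 = 1;  s_75 = 1;  s_76 = 4;  s_77 = 10;  s_78 = 11;  s_79 = 8
  s_80 = 4;  s_81 = 7;  s_82 = 5;  s_83 = 7;  s_84 = 7;  s_85 = 11
  s_86 = 2;  s_87 = 9;  s_88 = 5;  s_89 = 11;  s_90 = 15;  s_91 = 1
  s_92 = 15;  s_93 = 15;  s_94 = 9;  s_95 = 14;  s_96 = 12;  s_97 = 1
  s_98 = 9;  s_99 = 3;  s_100 = 7;  s_101 = 3;  s_102 = 3;  s_103 = 12
  s_104 = 13;  s_105 = 16;  s_106 = 7;  s_107 = 12;  s_108 = 4;  s_109 = 15
  s_110 = 4;  s_111 = 4;  s_112 = 16;  s_113 = 6;  s_114 = 10;  s_115 = 15
  s_116 = 16;  s_117 = 11;  s_118 = 3;  s_119 = 11;  s_120 = 11;  s_121 = 10
  s_122 = 8;  s_123 = 2;  s_124 = 3;  s_125 = 10;  s_126 = 9;  s_127 = 4
  s_128 = 9;  s_129 = 9;  s_130 = 2;  s_131 = 5;  s_132 = 14;  s_133 = 4
  s_134 = 2;  s_135 = 12;  s_136 = 11;  s_137 = 12;  s_138 = 12;  s_139 = 14
  s_140 = 1;  s_141 = 13;  s_142 = 11;  s_143 = 14;  s_144 = 16;  s_145 = 9
  s_146 = 16;  s_147 = 16;  s_148 = 13;  s_149 = 7;  s_150 = 6;  s_151 = 9
  s_152 = 13;  s_153 = 10;  s_154 = 12;  s_155 = 10;  s_156 = 10;  s_157 = 6
  s_158 = 15;  s_159 = 8;  s_160 = 12;  s_161 = 6;  s_162 = 2;  s_163 = 16
  s_164 = 2;  s_165 = 2;  s_166 = 8;  s_167 = 3;  s_168 = 5;  s_169 = 16
  s_170 = 8;  s_171 = 14;  s_172 = 10;  s_173 = 14;  s_174 = 14;  s_175 = 5
  s_176 = 4;  s_177 = 1;  s_178 = 10;  s_179 = 5;  s_180 = 13;  s_181 = 2
  s_182 = 13;  s_183 = 13;  s_184 = 1;  s_185 = 11;  s_186 = 7;  s_187 = 2
  s_188 = 1;  s_189 = 6;  s_190 = 14;  s_191 = 6;  s_192 = 6;  s_193 = 7
  s_194 = 9;  s_195 = 15;  s_196 = 14;  s_197 = 7;  s_198 = 8;  s_199 = 13
  s_200 = 8;  s_201 = 8;  s_202 = 15
s_203 = 2·15 + 2·8 = 12
s_204 = 2·12 + 2·15 = 3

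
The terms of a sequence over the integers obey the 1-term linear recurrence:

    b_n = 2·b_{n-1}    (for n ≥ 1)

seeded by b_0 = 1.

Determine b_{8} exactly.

256

b_1 = 2·1 = 2
b_2 = 2·2 = 4
b_3 = 2·4 = 8
b_4 = 2·8 = 16
b_5 = 2·16 = 32
b_6 = 2·32 = 64
b_7 = 2·64 = 128
b_8 = 2·128 = 256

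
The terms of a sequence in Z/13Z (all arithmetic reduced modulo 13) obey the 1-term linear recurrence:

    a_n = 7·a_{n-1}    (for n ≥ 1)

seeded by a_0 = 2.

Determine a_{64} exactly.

a_1 = 7·2 = 1
a_2 = 7·1 = 7
a_3 = 7·7 = 10
a_4 = 7·10 = 5
a_5 = 7·5 = 9
a_6 = 7·9 = 11
a_7 = 7·11 = 12
a_8 = 7·12 = 6
a_9 = 7·6 = 3
a_10 = 7·3 = 8
a_11 = 7·8 = 4
a_12 = 7·4 = 2
(a_12) = (2) = (a_0), so the sequence has period 12.
64 ≡ 4 (mod 12), hence a_64 = a_4 = 5.

5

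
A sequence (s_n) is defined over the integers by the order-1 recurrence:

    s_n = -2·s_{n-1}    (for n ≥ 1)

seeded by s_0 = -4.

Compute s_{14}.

-65536

s_1 = -2·-4 = 8
s_2 = -2·8 = -16
s_3 = -2·-16 = 32
s_4 = -2·32 = -64
s_5 = -2·-64 = 128
s_6 = -2·128 = -256
s_7 = -2·-256 = 512
s_8 = -2·512 = -1024
s_9 = -2·-1024 = 2048
s_10 = -2·2048 = -4096
s_11 = -2·-4096 = 8192
s_12 = -2·8192 = -16384
s_13 = -2·-16384 = 32768
s_14 = -2·32768 = -65536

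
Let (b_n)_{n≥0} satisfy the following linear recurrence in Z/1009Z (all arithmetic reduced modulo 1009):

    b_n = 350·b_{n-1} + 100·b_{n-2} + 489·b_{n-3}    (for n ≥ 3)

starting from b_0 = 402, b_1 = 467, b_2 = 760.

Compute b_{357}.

b_3 = 350·760 + 100·467 + 489·402 = 742
b_4 = 350·742 + 100·760 + 489·467 = 32
b_5 = 350·32 + 100·742 + 489·760 = 972
b_6 = 350·972 + 100·32 + 489·742 = 947
b_7 = 350·947 + 100·972 + 489·32 = 338
b_8 = 350·338 + 100·947 + 489·972 = 170
Continuing the recurrence:
  b_9 = 424;  b_10 = 739;  b_11 = 760;  b_12 = 358;  b_13 = 658;  b_14 = 52
  b_15 = 758;  b_16 = 988;  b_17 = 41;  b_18 = 501;  b_19 = 678;  b_20 = 713
  b_21 = 326;  b_22 = 334;  b_23 = 720;  b_24 = 854;  b_25 = 465;  b_26 = 884
  b_27 = 612;  b_28 = 260;  b_29 = 265;  b_30 = 292;  b_31 = 563;  b_32 = 667
  b_33 = 686;  b_34 = 923;  b_35 = 414;  b_36 = 551;  b_37 = 486;  b_38 = 839
  b_39 = 235;  b_40 = 204;  b_41 = 671;  b_42 = 871;  b_43 = 503;  b_44 = 1004
  b_45 = 239;  b_46 = 183;  b_47 = 749;  b_48 = 784;  b_49 = 881;  b_50 = 297
  b_51 = 296;  b_52 = 78;  b_53 = 333;  b_54 = 700;  b_55 = 625;  b_56 = 564
  b_57 = 836;  b_58 = 793;  b_59 = 267;  b_60 = 370;  b_61 = 126;  b_62 = 782
  b_63 = 63;  b_64 = 424;  b_65 = 310;  b_66 = 87;  b_67 = 392;  b_68 = 844
  b_69 = 786;  b_70 = 274;  b_71 = 987;  b_72 = 454;  b_73 = 94;  b_74 = 948
  b_75 = 184;  b_76 = 339;  b_77 = 267;  b_78 = 391;  b_79 = 387;  b_80 = 395
  b_81 = 873;  b_82 = 532;  b_83 = 497;  b_84 = 215;  b_85 = 669;  b_86 = 237
  b_87 = 717;  b_88 = 427;  b_89 = 37;  b_90 = 645;  b_91 = 347;  b_92 = 225
  b_93 = 30;  b_94 = 883;  b_95 = 313;  b_96 = 630;  b_97 = 494;  b_98 = 492
  b_99 = 954;  b_100 = 95;  b_101 = 953;  b_102 = 338;  b_103 = 742;  b_104 = 749
  b_105 = 159;  b_106 = 996;  b_107 = 245;  b_108 = 761;  b_109 = 964;  b_110 = 553
  b_111 = 175;  b_112 = 708;  b_113 = 947;  b_114 = 478;  b_115 = 794;  b_116 = 754
  b_117 = 903;  b_118 = 768;  b_119 = 317;  b_120 = 710;  b_121 = 911;  b_122 = 3
  b_123 = 425;  b_124 = 228;  b_125 = 669;  b_126 = 635;  b_127 = 69;  b_128 = 92
  b_129 = 501;  b_130 = 347;  b_131 = 612;  b_132 = 488;  b_133 = 101;  b_134 = 1007
  b_135 = 827;  b_136 = 624;  b_137 = 449;  b_138 = 391;  b_139 = 548;  b_140 = 447
  b_141 = 867;  b_142 = 632;  b_143 = 794;  b_144 = 241;  b_145 = 586;  b_146 = 967
  b_147 = 309;  b_148 = 21;  b_149 = 559;  b_150 = 746;  b_151 = 353;  b_152 = 298
  b_153 = 903;  b_154 = 850;  b_155 = 770;  b_156 = 975;  b_157 = 466;  b_158 = 451
  b_159 = 150;  b_160 = 576;  b_161 = 242;  b_162 = 733;  b_163 = 401;  b_164 = 27
  b_165 = 351;  b_166 = 777;  b_167 = 400;  b_168 = 874;  b_169 = 382;  b_170 = 992
  b_171 = 541;  b_172 = 109;  b_173 = 190;  b_174 = 907;  b_175 = 277;  b_176 = 58
  b_177 = 140;  b_178 = 561;  b_179 = 588;  b_180 = 417;  b_181 = 813;  b_182 = 310
  b_183 = 203;  b_184 = 152;  b_185 = 83;  b_186 = 239;  b_187 = 802;  b_188 = 109
  b_189 = 124;  b_190 = 500;  b_191 = 559;  b_192 = 559;  b_193 = 631;  b_194 = 196
  b_195 = 442;  b_196 = 557;  b_197 = 6;  b_198 = 499;  b_199 = 636;  b_200 = 986
  b_201 = 897;  b_202 = 101;  b_203 = 795;  b_204 = 503;  b_205 = 221;  b_206 = 806
  b_207 = 262;  b_208 = 876;  b_209 = 454;  b_210 = 279;  b_211 = 320;  b_212 = 684
  b_213 = 195;  b_214 = 520;  b_215 = 197;  b_216 = 379;  b_217 = 3;  b_218 = 77
  b_219 = 691;  b_220 = 785;  b_221 = 101;  b_222 = 726;  b_223 = 287;  b_224 = 459
  b_225 = 513;  b_226 = 535;  b_227 = 879;  b_228 = 553;  b_229 = 223;  b_230 = 159
  b_231 = 262;  b_232 = 721;  b_233 = 124;  b_234 = 449;  b_235 = 466;  b_236 = 242
  b_237 = 738;  b_238 = 829;  b_239 = 995;  b_240 = 976;  b_241 = 939;  b_242 = 669
  b_243 = 132;  b_244 = 168;  b_245 = 586;  b_246 = 901;  b_247 = 34;  b_248 = 89
  b_249 = 909;  b_250 = 616;  b_251 = 907;  b_252 = 207;  b_253 = 234;  b_254 = 254
  b_255 = 624;  b_256 = 31;  b_257 = 701;  b_258 = 654;  b_259 = 360;  b_260 = 428
  b_261 = 97;  b_262 = 540;  b_263 = 356;  b_264 = 17;  b_265 = 892;  b_266 = 637
  b_267 = 610;  b_268 = 25;  b_269 = 850;  b_270 = 962;  b_271 = 55;  b_272 = 366
  b_273 = 636;  b_274 = 548;  b_275 = 504;  b_276 = 371;  b_277 = 226;  b_278 = 425
  b_279 = 628;  b_280 = 493;  b_281 = 224;  b_282 = 922;  b_283 = 957;  b_284 = 907
  b_285 = 304;  b_286 = 142;  b_287 = 961;  b_288 = 760;  b_289 = 695;  b_290 = 141
  b_291 = 116;  b_292 = 36;  b_293 = 321;  b_294 = 135;  b_295 = 90;  b_296 = 169
  b_297 = 977;  b_298 = 269;  b_299 = 43;  b_300 = 68;  b_301 = 219;  b_302 = 550
  b_303 = 447;  b_304 = 706;  b_305 = 755;  b_306 = 501;  b_307 = 774;  b_308 = 39
  b_309 = 42;  b_310 = 549;  b_311 = 504;  b_312 = 597;  b_313 = 104;  b_314 = 505
  b_315 = 817;  b_316 = 859;  b_317 = 688;  b_318 = 742;  b_319 = 882;  b_320 = 924
  b_321 = 535;  b_322 = 612;  b_323 = 119;  b_324 = 216;  b_325 = 321;  b_326 = 431
  b_327 = 0;  b_328 = 287;  b_329 = 437;  b_330 = 30;  b_331 = 815;  b_332 = 470
  b_333 = 348;  b_334 = 277;  b_335 = 358;  b_336 = 292;  b_337 = 14;  b_338 = 299
  b_339 = 624;  b_340 = 878;  b_341 = 312;  b_342 = 663;  b_343 = 418;  b_344 = 919
  b_345 = 528;  b_346 = 818;  b_347 = 462;  b_348 = 219;  b_349 = 190;  b_350 = 519
  b_351 = 1005;  b_352 = 132;  b_353 = 927;  b_354 = 706;  b_355 = 748
b_356 = 350·748 + 100·706 + 489·927 = 701
b_357 = 350·701 + 100·748 + 489·706 = 453

453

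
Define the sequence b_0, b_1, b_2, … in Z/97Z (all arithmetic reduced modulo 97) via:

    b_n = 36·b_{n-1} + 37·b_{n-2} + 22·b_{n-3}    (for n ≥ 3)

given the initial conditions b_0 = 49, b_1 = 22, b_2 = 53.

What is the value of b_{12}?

b_3 = 36·53 + 37·22 + 22·49 = 17
b_4 = 36·17 + 37·53 + 22·22 = 50
b_5 = 36·50 + 37·17 + 22·53 = 6
b_6 = 36·6 + 37·50 + 22·17 = 15
b_7 = 36·15 + 37·6 + 22·50 = 19
b_8 = 36·19 + 37·15 + 22·6 = 13
b_9 = 36·13 + 37·19 + 22·15 = 46
b_10 = 36·46 + 37·13 + 22·19 = 33
b_11 = 36·33 + 37·46 + 22·13 = 72
b_12 = 36·72 + 37·33 + 22·46 = 72

72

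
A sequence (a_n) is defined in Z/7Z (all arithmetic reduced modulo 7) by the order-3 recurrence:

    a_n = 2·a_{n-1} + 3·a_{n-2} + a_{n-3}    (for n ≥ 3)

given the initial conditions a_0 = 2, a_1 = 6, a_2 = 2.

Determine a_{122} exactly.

a_3 = 2·2 + 3·6 + 1·2 = 3
a_4 = 2·3 + 3·2 + 1·6 = 4
a_5 = 2·4 + 3·3 + 1·2 = 5
a_6 = 2·5 + 3·4 + 1·3 = 4
a_7 = 2·4 + 3·5 + 1·4 = 6
a_8 = 2·6 + 3·4 + 1·5 = 1
a_9 = 2·1 + 3·6 + 1·4 = 3
a_10 = 2·3 + 3·1 + 1·6 = 1
a_11 = 2·1 + 3·3 + 1·1 = 5
a_12 = 2·5 + 3·1 + 1·3 = 2
a_13 = 2·2 + 3·5 + 1·1 = 6
a_14 = 2·6 + 3·2 + 1·5 = 2
(a_12, a_13, a_14) = (2, 6, 2) = (a_0, a_1, a_2), so the sequence has period 12.
122 ≡ 2 (mod 12), hence a_122 = a_2 = 2.

2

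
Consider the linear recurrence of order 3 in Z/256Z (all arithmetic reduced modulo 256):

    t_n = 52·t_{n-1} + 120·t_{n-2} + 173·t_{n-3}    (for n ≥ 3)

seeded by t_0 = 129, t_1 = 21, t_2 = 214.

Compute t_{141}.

t_3 = 52·214 + 120·21 + 173·129 = 125
t_4 = 52·125 + 120·214 + 173·21 = 229
t_5 = 52·229 + 120·125 + 173·214 = 186
t_6 = 52·186 + 120·229 + 173·125 = 153
t_7 = 52·153 + 120·186 + 173·229 = 5
t_8 = 52·5 + 120·153 + 173·186 = 110
Continuing the recurrence:
  t_9 = 21;  t_10 = 53;  t_11 = 242;  t_12 = 49;  t_13 = 53;  t_14 = 70
  t_15 = 45;  t_16 = 197;  t_17 = 106;  t_18 = 73;  t_19 = 165;  t_20 = 94
  t_21 = 197;  t_22 = 149;  t_23 = 34;  t_24 = 225;  t_25 = 85;  t_26 = 182
  t_27 = 221;  t_28 = 165;  t_29 = 26;  t_30 = 249;  t_31 = 69;  t_32 = 78
  t_33 = 117;  t_34 = 245;  t_35 = 82;  t_36 = 145;  t_37 = 117;  t_38 = 38
  t_39 = 141;  t_40 = 133;  t_41 = 202;  t_42 = 169;  t_43 = 229;  t_44 = 62
  t_45 = 37;  t_46 = 85;  t_47 = 130;  t_48 = 65;  t_49 = 149;  t_50 = 150
  t_51 = 61;  t_52 = 101;  t_53 = 122;  t_54 = 89;  t_55 = 133;  t_56 = 46
  t_57 = 213;  t_58 = 181;  t_59 = 178;  t_60 = 241;  t_61 = 181;  t_62 = 6
  t_63 = 237;  t_64 = 69;  t_65 = 42;  t_66 = 9;  t_67 = 37;  t_68 = 30
  t_69 = 133;  t_70 = 21;  t_71 = 226;  t_72 = 161;  t_73 = 213;  t_74 = 118
  t_75 = 157;  t_76 = 37;  t_77 = 218;  t_78 = 185;  t_79 = 197;  t_80 = 14
  t_81 = 53;  t_82 = 117;  t_83 = 18;  t_84 = 81;  t_85 = 245;  t_86 = 230
  t_87 = 77;  t_88 = 5;  t_89 = 138;  t_90 = 105;  t_91 = 101;  t_92 = 254
  t_93 = 229;  t_94 = 213;  t_95 = 66;  t_96 = 1;  t_97 = 21;  t_98 = 86
  t_99 = 253;  t_100 = 229;  t_101 = 58;  t_102 = 25;  t_103 = 5;  t_104 = 238
  t_105 = 149;  t_106 = 53;  t_107 = 114;  t_108 = 177;  t_109 = 53;  t_110 = 198
  t_111 = 173;  t_112 = 197;  t_113 = 234;  t_114 = 201;  t_115 = 165;  t_116 = 222
  t_117 = 69;  t_118 = 149;  t_119 = 162;  t_120 = 97;  t_121 = 85;  t_122 = 54
  t_123 = 93;  t_124 = 165;  t_125 = 154;  t_126 = 121;  t_127 = 69;  t_128 = 206
  t_129 = 245;  t_130 = 245;  t_131 = 210;  t_132 = 17;  t_133 = 117;  t_134 = 166
  t_135 = 13;  t_136 = 133;  t_137 = 74;  t_138 = 41;  t_139 = 229
t_140 = 52·229 + 120·41 + 173·74 = 190
t_141 = 52·190 + 120·229 + 173·41 = 165

165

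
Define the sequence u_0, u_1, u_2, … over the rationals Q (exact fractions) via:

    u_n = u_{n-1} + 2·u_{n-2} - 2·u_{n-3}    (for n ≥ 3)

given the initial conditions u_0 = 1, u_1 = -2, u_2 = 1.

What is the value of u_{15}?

-383

u_3 = 1·1 + 2·-2 + -2·1 = -5
u_4 = 1·-5 + 2·1 + -2·-2 = 1
u_5 = 1·1 + 2·-5 + -2·1 = -11
u_6 = 1·-11 + 2·1 + -2·-5 = 1
u_7 = 1·1 + 2·-11 + -2·1 = -23
u_8 = 1·-23 + 2·1 + -2·-11 = 1
u_9 = 1·1 + 2·-23 + -2·1 = -47
u_10 = 1·-47 + 2·1 + -2·-23 = 1
u_11 = 1·1 + 2·-47 + -2·1 = -95
u_12 = 1·-95 + 2·1 + -2·-47 = 1
u_13 = 1·1 + 2·-95 + -2·1 = -191
u_14 = 1·-191 + 2·1 + -2·-95 = 1
u_15 = 1·1 + 2·-191 + -2·1 = -383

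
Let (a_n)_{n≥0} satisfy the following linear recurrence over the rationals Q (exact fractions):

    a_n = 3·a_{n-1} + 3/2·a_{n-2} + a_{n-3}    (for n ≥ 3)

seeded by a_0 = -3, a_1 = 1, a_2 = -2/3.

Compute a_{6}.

-263/2

a_3 = 3·-2/3 + 3/2·1 + 1·-3 = -7/2
a_4 = 3·-7/2 + 3/2·-2/3 + 1·1 = -21/2
a_5 = 3·-21/2 + 3/2·-7/2 + 1·-2/3 = -449/12
a_6 = 3·-449/12 + 3/2·-21/2 + 1·-7/2 = -263/2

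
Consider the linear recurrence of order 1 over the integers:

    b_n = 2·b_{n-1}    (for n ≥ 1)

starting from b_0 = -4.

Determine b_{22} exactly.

-16777216

b_1 = 2·-4 = -8
b_2 = 2·-8 = -16
b_3 = 2·-16 = -32
b_4 = 2·-32 = -64
b_5 = 2·-64 = -128
b_6 = 2·-128 = -256
b_7 = 2·-256 = -512
b_8 = 2·-512 = -1024
b_9 = 2·-1024 = -2048
b_10 = 2·-2048 = -4096
b_11 = 2·-4096 = -8192
b_12 = 2·-8192 = -16384
b_13 = 2·-16384 = -32768
b_14 = 2·-32768 = -65536
b_15 = 2·-65536 = -131072
b_16 = 2·-131072 = -262144
b_17 = 2·-262144 = -524288
b_18 = 2·-524288 = -1048576
b_19 = 2·-1048576 = -2097152
b_20 = 2·-2097152 = -4194304
b_21 = 2·-4194304 = -8388608
b_22 = 2·-8388608 = -16777216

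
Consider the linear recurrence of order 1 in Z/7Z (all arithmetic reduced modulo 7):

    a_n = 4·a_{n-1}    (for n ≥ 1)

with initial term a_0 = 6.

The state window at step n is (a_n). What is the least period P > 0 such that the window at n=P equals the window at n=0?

n=0: window = (6)
n=1: window = (3)
n=2: window = (5)
n=3: window = (6)
window at n=3 equals window at n=0 → period = 3

3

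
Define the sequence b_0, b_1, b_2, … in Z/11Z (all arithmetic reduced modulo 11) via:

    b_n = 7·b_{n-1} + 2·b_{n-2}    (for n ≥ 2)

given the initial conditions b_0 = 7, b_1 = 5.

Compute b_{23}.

b_2 = 7·5 + 2·7 = 5
b_3 = 7·5 + 2·5 = 1
b_4 = 7·1 + 2·5 = 6
b_5 = 7·6 + 2·1 = 0
b_6 = 7·0 + 2·6 = 1
b_7 = 7·1 + 2·0 = 7
b_8 = 7·7 + 2·1 = 7
b_9 = 7·7 + 2·7 = 8
b_10 = 7·8 + 2·7 = 4
b_11 = 7·4 + 2·8 = 0
b_12 = 7·0 + 2·4 = 8
b_13 = 7·8 + 2·0 = 1
b_14 = 7·1 + 2·8 = 1
b_15 = 7·1 + 2·1 = 9
b_16 = 7·9 + 2·1 = 10
b_17 = 7·10 + 2·9 = 0
b_18 = 7·0 + 2·10 = 9
b_19 = 7·9 + 2·0 = 8
b_20 = 7·8 + 2·9 = 8
b_21 = 7·8 + 2·8 = 6
b_22 = 7·6 + 2·8 = 3
b_23 = 7·3 + 2·6 = 0

0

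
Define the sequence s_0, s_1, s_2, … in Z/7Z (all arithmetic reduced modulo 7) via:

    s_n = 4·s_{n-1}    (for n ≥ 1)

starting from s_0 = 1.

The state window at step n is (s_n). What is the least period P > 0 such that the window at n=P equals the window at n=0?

n=0: window = (1)
n=1: window = (4)
n=2: window = (2)
n=3: window = (1)
window at n=3 equals window at n=0 → period = 3

3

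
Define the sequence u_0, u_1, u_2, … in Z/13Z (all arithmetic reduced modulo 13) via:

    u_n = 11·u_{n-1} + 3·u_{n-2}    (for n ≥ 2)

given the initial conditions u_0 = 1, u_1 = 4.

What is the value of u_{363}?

u_2 = 11·4 + 3·1 = 8
u_3 = 11·8 + 3·4 = 9
u_4 = 11·9 + 3·8 = 6
u_5 = 11·6 + 3·9 = 2
u_6 = 11·2 + 3·6 = 1
u_7 = 11·1 + 3·2 = 4
(u_6, u_7) = (1, 4) = (u_0, u_1), so the sequence has period 6.
363 ≡ 3 (mod 6), hence u_363 = u_3 = 9.

9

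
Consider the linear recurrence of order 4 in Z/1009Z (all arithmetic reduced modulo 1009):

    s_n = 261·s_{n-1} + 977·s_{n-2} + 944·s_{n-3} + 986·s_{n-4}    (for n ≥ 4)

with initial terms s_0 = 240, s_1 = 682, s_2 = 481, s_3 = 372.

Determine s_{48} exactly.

s_4 = 261·372 + 977·481 + 944·682 + 986·240 = 571
s_5 = 261·571 + 977·372 + 944·481 + 986·682 = 375
s_6 = 261·375 + 977·571 + 944·372 + 986·481 = 973
s_7 = 261·973 + 977·375 + 944·571 + 986·372 = 536
s_8 = 261·536 + 977·973 + 944·375 + 986·571 = 622
s_9 = 261·622 + 977·536 + 944·973 + 986·375 = 672
s_10 = 261·672 + 977·622 + 944·536 + 986·973 = 396
s_11 = 261·396 + 977·672 + 944·622 + 986·536 = 842
s_12 = 261·842 + 977·396 + 944·672 + 986·622 = 781
s_13 = 261·781 + 977·842 + 944·396 + 986·672 = 495
s_14 = 261·495 + 977·781 + 944·842 + 986·396 = 5
s_15 = 261·5 + 977·495 + 944·781 + 986·842 = 90
s_16 = 261·90 + 977·5 + 944·495 + 986·781 = 435
s_17 = 261·435 + 977·90 + 944·5 + 986·495 = 63
s_18 = 261·63 + 977·435 + 944·90 + 986·5 = 594
s_19 = 261·594 + 977·63 + 944·435 + 986·90 = 584
s_20 = 261·584 + 977·594 + 944·63 + 986·435 = 254
s_21 = 261·254 + 977·584 + 944·594 + 986·63 = 484
s_22 = 261·484 + 977·254 + 944·584 + 986·594 = 989
s_23 = 261·989 + 977·484 + 944·254 + 986·584 = 809
s_24 = 261·809 + 977·989 + 944·484 + 986·254 = 939
s_25 = 261·939 + 977·809 + 944·989 + 986·484 = 496
s_26 = 261·496 + 977·939 + 944·809 + 986·989 = 869
s_27 = 261·869 + 977·496 + 944·939 + 986·809 = 125
s_28 = 261·125 + 977·869 + 944·496 + 986·939 = 421
s_29 = 261·421 + 977·125 + 944·869 + 986·496 = 655
s_30 = 261·655 + 977·421 + 944·125 + 986·869 = 219
s_31 = 261·219 + 977·655 + 944·421 + 986·125 = 914
s_32 = 261·914 + 977·219 + 944·655 + 986·421 = 695
s_33 = 261·695 + 977·914 + 944·219 + 986·655 = 758
s_34 = 261·758 + 977·695 + 944·914 + 986·219 = 161
s_35 = 261·161 + 977·758 + 944·695 + 986·914 = 0
s_36 = 261·0 + 977·161 + 944·758 + 986·695 = 223
s_37 = 261·223 + 977·0 + 944·161 + 986·758 = 34
s_38 = 261·34 + 977·223 + 944·0 + 986·161 = 53
s_39 = 261·53 + 977·34 + 944·223 + 986·0 = 268
s_40 = 261·268 + 977·53 + 944·34 + 986·223 = 373
s_41 = 261·373 + 977·268 + 944·53 + 986·34 = 803
s_42 = 261·803 + 977·373 + 944·268 + 986·53 = 415
s_43 = 261·415 + 977·803 + 944·373 + 986·268 = 751
s_44 = 261·751 + 977·415 + 944·803 + 986·373 = 877
s_45 = 261·877 + 977·751 + 944·415 + 986·803 = 1008
s_46 = 261·1008 + 977·877 + 944·751 + 986·415 = 89
s_47 = 261·89 + 977·1008 + 944·877 + 986·751 = 442
s_48 = 261·442 + 977·89 + 944·1008 + 986·877 = 589

589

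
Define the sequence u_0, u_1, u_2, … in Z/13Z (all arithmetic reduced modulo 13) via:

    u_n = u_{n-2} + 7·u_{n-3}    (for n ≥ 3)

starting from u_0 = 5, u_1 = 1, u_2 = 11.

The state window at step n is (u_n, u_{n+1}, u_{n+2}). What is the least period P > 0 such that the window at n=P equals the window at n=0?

n=0: window = (5, 1, 11)
n=1: window = (1, 11, 10)
n=2: window = (11, 10, 5)
n=3: window = (10, 5, 9)
n=4: window = (5, 9, 10)
n=5: window = (9, 10, 5)
n=6: window = (10, 5, 8)
n=7: window = (5, 8, 10)
n=8: window = (8, 10, 4)
n=9: window = (10, 4, 1)
n=10: window = (4, 1, 9)
n=11: window = (1, 9, 3)
n=12: window = (9, 3, 3)
n=13: window = (3, 3, 1)
n=14: window = (3, 1, 11)
n=15: window = (1, 11, 9)
n=16: window = (11, 9, 5)
n=17: window = (9, 5, 8)
n=18: window = (5, 8, 3)
n=19: window = (8, 3, 4)
n=20: window = (3, 4, 7)
n=21: window = (4, 7, 12)
n=22: window = (7, 12, 9)
n=23: window = (12, 9, 9)
n=24: window = (9, 9, 2)
n=25: window = (9, 2, 7)
n=26: window = (2, 7, 0)
n=27: window = (7, 0, 8)
n=28: window = (0, 8, 10)
n=29: window = (8, 10, 8)
n=30: window = (10, 8, 1)
n=31: window = (8, 1, 0)
n=32: window = (1, 0, 5)
n=33: window = (0, 5, 7)
n=34: window = (5, 7, 5)
n=35: window = (7, 5, 3)
n=36: window = (5, 3, 2)
n=37: window = (3, 2, 12)
n=38: window = (2, 12, 10)
n=39: window = (12, 10, 0)
n=40: window = (10, 0, 3)
…
n=82: window = (4, 12, 5)
n=83: window = (12, 5, 1)
n=84: window = (5, 1, 11)
window at n=84 equals window at n=0 → period = 84

84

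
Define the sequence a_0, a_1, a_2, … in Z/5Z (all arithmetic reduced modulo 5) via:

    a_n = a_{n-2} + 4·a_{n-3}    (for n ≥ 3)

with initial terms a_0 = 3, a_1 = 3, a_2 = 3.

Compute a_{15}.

4

a_3 = 0·3 + 1·3 + 4·3 = 0
a_4 = 0·0 + 1·3 + 4·3 = 0
a_5 = 0·0 + 1·0 + 4·3 = 2
a_6 = 0·2 + 1·0 + 4·0 = 0
a_7 = 0·0 + 1·2 + 4·0 = 2
a_8 = 0·2 + 1·0 + 4·2 = 3
a_9 = 0·3 + 1·2 + 4·0 = 2
a_10 = 0·2 + 1·3 + 4·2 = 1
a_11 = 0·1 + 1·2 + 4·3 = 4
a_12 = 0·4 + 1·1 + 4·2 = 4
a_13 = 0·4 + 1·4 + 4·1 = 3
a_14 = 0·3 + 1·4 + 4·4 = 0
a_15 = 0·0 + 1·3 + 4·4 = 4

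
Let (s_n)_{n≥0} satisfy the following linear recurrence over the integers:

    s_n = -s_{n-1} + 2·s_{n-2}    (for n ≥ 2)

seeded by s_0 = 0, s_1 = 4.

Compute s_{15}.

43692

s_2 = -1·4 + 2·0 = -4
s_3 = -1·-4 + 2·4 = 12
s_4 = -1·12 + 2·-4 = -20
s_5 = -1·-20 + 2·12 = 44
s_6 = -1·44 + 2·-20 = -84
s_7 = -1·-84 + 2·44 = 172
s_8 = -1·172 + 2·-84 = -340
s_9 = -1·-340 + 2·172 = 684
s_10 = -1·684 + 2·-340 = -1364
s_11 = -1·-1364 + 2·684 = 2732
s_12 = -1·2732 + 2·-1364 = -5460
s_13 = -1·-5460 + 2·2732 = 10924
s_14 = -1·10924 + 2·-5460 = -21844
s_15 = -1·-21844 + 2·10924 = 43692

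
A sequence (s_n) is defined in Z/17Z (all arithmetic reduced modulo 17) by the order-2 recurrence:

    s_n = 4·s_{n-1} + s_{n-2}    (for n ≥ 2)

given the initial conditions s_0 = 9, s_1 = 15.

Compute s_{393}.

15

s_2 = 4·15 + 1·9 = 1
s_3 = 4·1 + 1·15 = 2
s_4 = 4·2 + 1·1 = 9
s_5 = 4·9 + 1·2 = 4
s_6 = 4·4 + 1·9 = 8
s_7 = 4·8 + 1·4 = 2
s_8 = 4·2 + 1·8 = 16
s_9 = 4·16 + 1·2 = 15
s_10 = 4·15 + 1·16 = 8
s_11 = 4·8 + 1·15 = 13
s_12 = 4·13 + 1·8 = 9
s_13 = 4·9 + 1·13 = 15
(s_12, s_13) = (9, 15) = (s_0, s_1), so the sequence has period 12.
393 ≡ 9 (mod 12), hence s_393 = s_9 = 15.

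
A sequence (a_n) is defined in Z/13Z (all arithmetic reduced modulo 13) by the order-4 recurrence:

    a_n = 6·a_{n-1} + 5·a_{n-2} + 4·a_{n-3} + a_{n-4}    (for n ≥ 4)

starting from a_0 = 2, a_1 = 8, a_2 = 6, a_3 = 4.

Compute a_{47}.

2

a_4 = 6·4 + 5·6 + 4·8 + 1·2 = 10
a_5 = 6·10 + 5·4 + 4·6 + 1·8 = 8
a_6 = 6·8 + 5·10 + 4·4 + 1·6 = 3
a_7 = 6·3 + 5·8 + 4·10 + 1·4 = 11
a_8 = 6·11 + 5·3 + 4·8 + 1·10 = 6
a_9 = 6·6 + 5·11 + 4·3 + 1·8 = 7
a_10 = 6·7 + 5·6 + 4·11 + 1·3 = 2
a_11 = 6·2 + 5·7 + 4·6 + 1·11 = 4
a_12 = 6·4 + 5·2 + 4·7 + 1·6 = 3
a_13 = 6·3 + 5·4 + 4·2 + 1·7 = 1
a_14 = 6·1 + 5·3 + 4·4 + 1·2 = 0
a_15 = 6·0 + 5·1 + 4·3 + 1·4 = 8
a_16 = 6·8 + 5·0 + 4·1 + 1·3 = 3
a_17 = 6·3 + 5·8 + 4·0 + 1·1 = 7
a_18 = 6·7 + 5·3 + 4·8 + 1·0 = 11
a_19 = 6·11 + 5·7 + 4·3 + 1·8 = 4
a_20 = 6·4 + 5·11 + 4·7 + 1·3 = 6
a_21 = 6·6 + 5·4 + 4·11 + 1·7 = 3
a_22 = 6·3 + 5·6 + 4·4 + 1·11 = 10
a_23 = 6·10 + 5·3 + 4·6 + 1·4 = 12
a_24 = 6·12 + 5·10 + 4·3 + 1·6 = 10
a_25 = 6·10 + 5·12 + 4·10 + 1·3 = 7
a_26 = 6·7 + 5·10 + 4·12 + 1·10 = 7
a_27 = 6·7 + 5·7 + 4·10 + 1·12 = 12
a_28 = 6·12 + 5·7 + 4·7 + 1·10 = 2
a_29 = 6·2 + 5·12 + 4·7 + 1·7 = 3
a_30 = 6·3 + 5·2 + 4·12 + 1·7 = 5
a_31 = 6·5 + 5·3 + 4·2 + 1·12 = 0
a_32 = 6·0 + 5·5 + 4·3 + 1·2 = 0
a_33 = 6·0 + 5·0 + 4·5 + 1·3 = 10
a_34 = 6·10 + 5·0 + 4·0 + 1·5 = 0
a_35 = 6·0 + 5·10 + 4·0 + 1·0 = 11
a_36 = 6·11 + 5·0 + 4·10 + 1·0 = 2
a_37 = 6·2 + 5·11 + 4·0 + 1·10 = 12
a_38 = 6·12 + 5·2 + 4·11 + 1·0 = 9
a_39 = 6·9 + 5·12 + 4·2 + 1·11 = 3
a_40 = 6·3 + 5·9 + 4·12 + 1·2 = 9
a_41 = 6·9 + 5·3 + 4·9 + 1·12 = 0
a_42 = 6·0 + 5·9 + 4·3 + 1·9 = 1
a_43 = 6·1 + 5·0 + 4·9 + 1·3 = 6
a_44 = 6·6 + 5·1 + 4·0 + 1·9 = 11
a_45 = 6·11 + 5·6 + 4·1 + 1·0 = 9
a_46 = 6·9 + 5·11 + 4·6 + 1·1 = 4
a_47 = 6·4 + 5·9 + 4·11 + 1·6 = 2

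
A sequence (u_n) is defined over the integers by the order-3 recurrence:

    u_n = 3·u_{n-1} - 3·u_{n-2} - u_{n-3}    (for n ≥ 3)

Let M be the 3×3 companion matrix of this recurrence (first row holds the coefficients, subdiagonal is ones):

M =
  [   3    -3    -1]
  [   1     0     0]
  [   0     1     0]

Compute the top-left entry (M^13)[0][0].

9159

(M^13)[0][0] is the top entry after applying M 13 times to the unit state (1, 0, 0). Equivalently it is h_{15} for the auxiliary sequence (h_n) obeying the same recurrence with h_2 = 1 and h_i = 0 for 0 ≤ i < 2:
h_3 = 3·1 + -3·0 + -1·0 = 3
h_4 = 3·3 + -3·1 + -1·0 = 6
h_5 = 3·6 + -3·3 + -1·1 = 8
h_6 = 3·8 + -3·6 + -1·3 = 3
h_7 = 3·3 + -3·8 + -1·6 = -21
h_8 = 3·-21 + -3·3 + -1·8 = -80
h_9 = 3·-80 + -3·-21 + -1·3 = -180
h_10 = 3·-180 + -3·-80 + -1·-21 = -279
h_11 = 3·-279 + -3·-180 + -1·-80 = -217
h_12 = 3·-217 + -3·-279 + -1·-180 = 366
h_13 = 3·366 + -3·-217 + -1·-279 = 2028
h_14 = 3·2028 + -3·366 + -1·-217 = 5203
h_15 = 3·5203 + -3·2028 + -1·366 = 9159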